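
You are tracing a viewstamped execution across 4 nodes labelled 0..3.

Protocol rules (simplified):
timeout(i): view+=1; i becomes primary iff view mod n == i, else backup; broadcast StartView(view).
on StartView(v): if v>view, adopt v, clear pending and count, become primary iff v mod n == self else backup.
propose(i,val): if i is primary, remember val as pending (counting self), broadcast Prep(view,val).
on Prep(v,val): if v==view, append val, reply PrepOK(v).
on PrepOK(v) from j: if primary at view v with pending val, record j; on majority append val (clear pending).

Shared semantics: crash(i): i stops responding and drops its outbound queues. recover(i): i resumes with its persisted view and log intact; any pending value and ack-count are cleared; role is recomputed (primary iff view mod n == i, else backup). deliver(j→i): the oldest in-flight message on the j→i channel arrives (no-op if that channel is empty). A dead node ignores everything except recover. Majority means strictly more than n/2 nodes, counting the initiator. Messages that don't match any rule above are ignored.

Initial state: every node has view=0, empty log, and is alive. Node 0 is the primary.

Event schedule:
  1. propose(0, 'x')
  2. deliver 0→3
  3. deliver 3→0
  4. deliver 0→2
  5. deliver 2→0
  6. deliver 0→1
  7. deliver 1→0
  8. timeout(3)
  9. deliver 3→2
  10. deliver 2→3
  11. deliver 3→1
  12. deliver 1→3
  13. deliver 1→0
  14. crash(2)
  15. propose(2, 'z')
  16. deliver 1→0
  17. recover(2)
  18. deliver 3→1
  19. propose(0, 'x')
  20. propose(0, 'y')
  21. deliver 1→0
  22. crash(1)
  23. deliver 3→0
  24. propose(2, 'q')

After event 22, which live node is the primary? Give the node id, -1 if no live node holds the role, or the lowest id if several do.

step 1 propose(0,'x'): —
step 2 deliver 0→3: 3={back,v=0,log=x}
step 3 deliver 3→0: —
step 4 deliver 0→2: 2={back,v=0,log=x}
step 5 deliver 2→0: 0={prim,v=0,log=x}
step 6 deliver 0→1: 1={back,v=0,log=x}
step 7 deliver 1→0: —
step 8 timeout(3): 3={back,v=1,log=x}
step 9 deliver 3→2: 2={back,v=1,log=x}
step 10 deliver 2→3: —
step 11 deliver 3→1: 1={prim,v=1,log=x}
step 12 deliver 1→3: —
step 13 deliver 1→0: —
step 14 crash(2): 2={✗back,v=1,log=x}
step 15 propose(2,'z'): —
step 16 deliver 1→0: —
step 17 recover(2): 2={back,v=1,log=x}
step 18 deliver 3→1: —
step 19 propose(0,'x'): —
step 20 propose(0,'y'): —
step 21 deliver 1→0: —
step 22 crash(1): 1={✗prim,v=1,log=x}

0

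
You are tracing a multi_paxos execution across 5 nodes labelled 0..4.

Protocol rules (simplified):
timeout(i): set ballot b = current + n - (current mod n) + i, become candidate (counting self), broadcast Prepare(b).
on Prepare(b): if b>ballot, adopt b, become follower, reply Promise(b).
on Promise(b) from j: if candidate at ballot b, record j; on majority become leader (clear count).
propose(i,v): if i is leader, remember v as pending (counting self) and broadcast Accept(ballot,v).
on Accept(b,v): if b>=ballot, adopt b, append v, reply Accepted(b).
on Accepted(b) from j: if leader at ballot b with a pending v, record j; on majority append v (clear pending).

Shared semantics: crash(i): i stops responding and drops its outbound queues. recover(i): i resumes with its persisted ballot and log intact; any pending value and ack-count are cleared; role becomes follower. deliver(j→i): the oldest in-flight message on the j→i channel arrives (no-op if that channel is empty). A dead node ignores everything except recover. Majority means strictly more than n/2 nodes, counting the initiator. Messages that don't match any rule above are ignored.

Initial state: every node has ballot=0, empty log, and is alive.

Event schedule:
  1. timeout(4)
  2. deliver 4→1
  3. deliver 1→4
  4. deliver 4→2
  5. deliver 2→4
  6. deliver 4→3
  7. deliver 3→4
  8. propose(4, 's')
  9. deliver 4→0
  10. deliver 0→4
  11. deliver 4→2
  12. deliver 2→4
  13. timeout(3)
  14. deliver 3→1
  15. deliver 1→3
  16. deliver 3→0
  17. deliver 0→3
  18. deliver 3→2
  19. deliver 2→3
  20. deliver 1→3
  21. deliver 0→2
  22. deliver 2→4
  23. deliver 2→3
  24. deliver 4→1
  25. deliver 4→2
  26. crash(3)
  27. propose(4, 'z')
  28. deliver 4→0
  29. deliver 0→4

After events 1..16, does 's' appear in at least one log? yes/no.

1. timeout(4):  <4:cand b9 ->
2. deliver 4→1:  <1:foll b9 ->
3. deliver 1→4:  nop
4. deliver 4→2:  <2:foll b9 ->
5. deliver 2→4:  <4:lead b9 ->
6. deliver 4→3:  <3:foll b9 ->
7. deliver 3→4:  nop
8. propose(4,'s'):  nop
9. deliver 4→0:  <0:foll b9 ->
10. deliver 0→4:  nop
11. deliver 4→2:  <2:foll b9 s>
12. deliver 2→4:  nop
13. timeout(3):  <3:cand b13 ->
14. deliver 3→1:  <1:foll b13 ->
15. deliver 1→3:  nop
16. deliver 3→0:  <0:foll b13 ->

yes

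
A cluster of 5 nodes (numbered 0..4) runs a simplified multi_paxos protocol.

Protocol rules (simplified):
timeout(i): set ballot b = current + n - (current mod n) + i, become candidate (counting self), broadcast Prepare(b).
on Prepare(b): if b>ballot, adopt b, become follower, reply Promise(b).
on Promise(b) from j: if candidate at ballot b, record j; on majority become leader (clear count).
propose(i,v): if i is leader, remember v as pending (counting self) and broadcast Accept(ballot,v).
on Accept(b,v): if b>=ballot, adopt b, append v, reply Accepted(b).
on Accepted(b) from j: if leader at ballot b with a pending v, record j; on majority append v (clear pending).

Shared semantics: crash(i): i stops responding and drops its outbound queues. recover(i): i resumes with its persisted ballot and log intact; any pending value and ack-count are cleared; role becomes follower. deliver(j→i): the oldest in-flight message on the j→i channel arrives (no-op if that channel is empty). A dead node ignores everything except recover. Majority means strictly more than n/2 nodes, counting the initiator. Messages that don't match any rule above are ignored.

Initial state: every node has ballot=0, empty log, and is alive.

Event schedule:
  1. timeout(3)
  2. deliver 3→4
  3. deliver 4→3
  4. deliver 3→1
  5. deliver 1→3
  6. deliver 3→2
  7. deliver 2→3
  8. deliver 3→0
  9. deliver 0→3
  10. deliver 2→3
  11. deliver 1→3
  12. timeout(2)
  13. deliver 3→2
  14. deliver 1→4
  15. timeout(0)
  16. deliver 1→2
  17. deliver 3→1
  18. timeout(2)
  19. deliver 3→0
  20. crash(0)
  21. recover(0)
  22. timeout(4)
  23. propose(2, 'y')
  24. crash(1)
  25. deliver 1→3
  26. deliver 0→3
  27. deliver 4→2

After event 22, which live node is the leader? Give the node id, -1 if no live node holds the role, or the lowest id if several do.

3

step 1 timeout(3): 3={cand,b=8,log=-}
step 2 deliver 3→4: 4={foll,b=8,log=-}
step 3 deliver 4→3: —
step 4 deliver 3→1: 1={foll,b=8,log=-}
step 5 deliver 1→3: 3={lead,b=8,log=-}
step 6 deliver 3→2: 2={foll,b=8,log=-}
step 7 deliver 2→3: —
step 8 deliver 3→0: 0={foll,b=8,log=-}
step 9 deliver 0→3: —
step 10 deliver 2→3: —
step 11 deliver 1→3: —
step 12 timeout(2): 2={cand,b=12,log=-}
step 13 deliver 3→2: —
step 14 deliver 1→4: —
step 15 timeout(0): 0={cand,b=10,log=-}
step 16 deliver 1→2: —
step 17 deliver 3→1: —
step 18 timeout(2): 2={cand,b=17,log=-}
step 19 deliver 3→0: —
step 20 crash(0): 0={✗cand,b=10,log=-}
step 21 recover(0): 0={foll,b=10,log=-}
step 22 timeout(4): 4={cand,b=14,log=-}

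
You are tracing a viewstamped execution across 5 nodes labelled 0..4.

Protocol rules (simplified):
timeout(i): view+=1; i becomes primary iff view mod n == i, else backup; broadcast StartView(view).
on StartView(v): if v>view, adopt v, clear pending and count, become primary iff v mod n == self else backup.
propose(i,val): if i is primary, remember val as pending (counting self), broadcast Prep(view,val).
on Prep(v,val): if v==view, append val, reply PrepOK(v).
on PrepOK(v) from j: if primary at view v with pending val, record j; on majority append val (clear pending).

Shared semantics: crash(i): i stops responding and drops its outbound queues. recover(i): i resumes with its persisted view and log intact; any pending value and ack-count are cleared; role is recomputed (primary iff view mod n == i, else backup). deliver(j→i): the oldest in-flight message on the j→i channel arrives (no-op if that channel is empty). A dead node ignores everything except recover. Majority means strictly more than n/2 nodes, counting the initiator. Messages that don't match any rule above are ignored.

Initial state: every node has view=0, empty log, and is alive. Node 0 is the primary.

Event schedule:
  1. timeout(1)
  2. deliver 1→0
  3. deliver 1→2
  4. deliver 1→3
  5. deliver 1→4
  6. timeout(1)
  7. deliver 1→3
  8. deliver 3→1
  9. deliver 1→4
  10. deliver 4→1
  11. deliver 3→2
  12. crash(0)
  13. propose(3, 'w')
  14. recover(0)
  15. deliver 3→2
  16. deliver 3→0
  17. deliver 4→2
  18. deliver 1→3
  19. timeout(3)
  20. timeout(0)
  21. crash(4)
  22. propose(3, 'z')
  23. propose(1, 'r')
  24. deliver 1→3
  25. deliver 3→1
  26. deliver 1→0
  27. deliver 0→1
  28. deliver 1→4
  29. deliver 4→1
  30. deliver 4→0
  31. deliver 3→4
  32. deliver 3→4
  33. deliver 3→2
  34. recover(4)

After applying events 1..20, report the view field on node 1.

2

step 1 timeout(1): 1={prim,v=1,log=-}
step 2 deliver 1→0: 0={back,v=1,log=-}
step 3 deliver 1→2: 2={back,v=1,log=-}
step 4 deliver 1→3: 3={back,v=1,log=-}
step 5 deliver 1→4: 4={back,v=1,log=-}
step 6 timeout(1): 1={back,v=2,log=-}
step 7 deliver 1→3: 3={back,v=2,log=-}
step 8 deliver 3→1: —
step 9 deliver 1→4: 4={back,v=2,log=-}
step 10 deliver 4→1: —
step 11 deliver 3→2: —
step 12 crash(0): 0={✗back,v=1,log=-}
step 13 propose(3,'w'): —
step 14 recover(0): 0={back,v=1,log=-}
step 15 deliver 3→2: —
step 16 deliver 3→0: —
step 17 deliver 4→2: —
step 18 deliver 1→3: —
step 19 timeout(3): 3={prim,v=3,log=-}
step 20 timeout(0): 0={back,v=2,log=-}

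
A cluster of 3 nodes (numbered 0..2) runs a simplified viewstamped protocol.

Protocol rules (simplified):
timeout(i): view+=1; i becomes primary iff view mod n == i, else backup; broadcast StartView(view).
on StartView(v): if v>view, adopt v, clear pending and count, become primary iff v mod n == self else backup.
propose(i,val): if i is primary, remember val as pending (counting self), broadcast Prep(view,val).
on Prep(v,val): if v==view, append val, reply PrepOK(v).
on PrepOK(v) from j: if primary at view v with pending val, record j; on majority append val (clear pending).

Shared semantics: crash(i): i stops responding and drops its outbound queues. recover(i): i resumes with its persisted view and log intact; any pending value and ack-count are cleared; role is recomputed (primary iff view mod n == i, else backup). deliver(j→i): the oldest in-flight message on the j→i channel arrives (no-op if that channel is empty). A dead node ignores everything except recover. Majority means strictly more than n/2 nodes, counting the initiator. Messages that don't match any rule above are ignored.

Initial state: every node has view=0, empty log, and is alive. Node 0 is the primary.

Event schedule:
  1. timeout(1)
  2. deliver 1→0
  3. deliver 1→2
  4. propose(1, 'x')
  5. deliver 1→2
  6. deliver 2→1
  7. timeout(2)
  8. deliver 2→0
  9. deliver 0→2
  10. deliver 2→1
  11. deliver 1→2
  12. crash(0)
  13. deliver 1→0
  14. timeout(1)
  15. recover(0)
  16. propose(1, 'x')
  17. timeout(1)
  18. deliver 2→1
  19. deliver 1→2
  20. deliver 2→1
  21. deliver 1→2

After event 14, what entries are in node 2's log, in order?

x

e1 timeout(1): 1[prim,v=1,-]
e2 deliver 1→0: 0[back,v=1,-]
e3 deliver 1→2: 2[back,v=1,-]
e4 propose(1,'x'): ·
e5 deliver 1→2: 2[back,v=1,x]
e6 deliver 2→1: 1[prim,v=1,x]
e7 timeout(2): 2[prim,v=2,x]
e8 deliver 2→0: 0[back,v=2,-]
e9 deliver 0→2: ·
e10 deliver 2→1: 1[back,v=2,x]
e11 deliver 1→2: ·
e12 crash(0): 0[✗back,v=2,-]
e13 deliver 1→0: ·
e14 timeout(1): 1[back,v=3,x]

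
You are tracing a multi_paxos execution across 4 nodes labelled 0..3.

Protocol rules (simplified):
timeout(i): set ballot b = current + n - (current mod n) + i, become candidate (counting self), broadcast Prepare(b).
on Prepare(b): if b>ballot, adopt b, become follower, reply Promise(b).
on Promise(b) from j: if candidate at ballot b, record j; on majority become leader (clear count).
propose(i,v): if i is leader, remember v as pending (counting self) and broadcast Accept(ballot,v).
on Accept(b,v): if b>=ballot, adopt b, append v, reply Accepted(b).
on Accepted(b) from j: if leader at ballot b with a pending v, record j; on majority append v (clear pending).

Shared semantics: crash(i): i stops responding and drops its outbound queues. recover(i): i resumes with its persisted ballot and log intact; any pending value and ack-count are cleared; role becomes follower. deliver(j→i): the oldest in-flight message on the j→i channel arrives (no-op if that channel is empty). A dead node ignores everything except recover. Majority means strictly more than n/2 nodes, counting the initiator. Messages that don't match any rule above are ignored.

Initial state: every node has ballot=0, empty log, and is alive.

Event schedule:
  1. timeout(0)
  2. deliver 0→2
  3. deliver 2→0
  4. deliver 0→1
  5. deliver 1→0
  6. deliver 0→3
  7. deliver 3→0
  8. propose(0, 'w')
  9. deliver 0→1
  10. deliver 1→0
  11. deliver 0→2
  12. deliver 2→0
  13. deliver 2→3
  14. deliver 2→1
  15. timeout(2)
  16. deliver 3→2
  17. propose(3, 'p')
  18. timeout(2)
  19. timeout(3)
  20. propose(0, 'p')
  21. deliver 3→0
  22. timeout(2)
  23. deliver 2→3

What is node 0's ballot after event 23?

11

[1] timeout(0) → N0(cand b4 [-])
[2] deliver 0→2 → N2(foll b4 [-])
[3] deliver 2→0 → ∅
[4] deliver 0→1 → N1(foll b4 [-])
[5] deliver 1→0 → N0(lead b4 [-])
[6] deliver 0→3 → N3(foll b4 [-])
[7] deliver 3→0 → ∅
[8] propose(0,'w') → ∅
[9] deliver 0→1 → N1(foll b4 [w])
[10] deliver 1→0 → ∅
[11] deliver 0→2 → N2(foll b4 [w])
[12] deliver 2→0 → N0(lead b4 [w])
[13] deliver 2→3 → ∅
[14] deliver 2→1 → ∅
[15] timeout(2) → N2(cand b10 [w])
[16] deliver 3→2 → ∅
[17] propose(3,'p') → ∅
[18] timeout(2) → N2(cand b14 [w])
[19] timeout(3) → N3(cand b11 [-])
[20] propose(0,'p') → ∅
[21] deliver 3→0 → N0(foll b11 [w])
[22] timeout(2) → N2(cand b18 [w])
[23] deliver 2→3 → ∅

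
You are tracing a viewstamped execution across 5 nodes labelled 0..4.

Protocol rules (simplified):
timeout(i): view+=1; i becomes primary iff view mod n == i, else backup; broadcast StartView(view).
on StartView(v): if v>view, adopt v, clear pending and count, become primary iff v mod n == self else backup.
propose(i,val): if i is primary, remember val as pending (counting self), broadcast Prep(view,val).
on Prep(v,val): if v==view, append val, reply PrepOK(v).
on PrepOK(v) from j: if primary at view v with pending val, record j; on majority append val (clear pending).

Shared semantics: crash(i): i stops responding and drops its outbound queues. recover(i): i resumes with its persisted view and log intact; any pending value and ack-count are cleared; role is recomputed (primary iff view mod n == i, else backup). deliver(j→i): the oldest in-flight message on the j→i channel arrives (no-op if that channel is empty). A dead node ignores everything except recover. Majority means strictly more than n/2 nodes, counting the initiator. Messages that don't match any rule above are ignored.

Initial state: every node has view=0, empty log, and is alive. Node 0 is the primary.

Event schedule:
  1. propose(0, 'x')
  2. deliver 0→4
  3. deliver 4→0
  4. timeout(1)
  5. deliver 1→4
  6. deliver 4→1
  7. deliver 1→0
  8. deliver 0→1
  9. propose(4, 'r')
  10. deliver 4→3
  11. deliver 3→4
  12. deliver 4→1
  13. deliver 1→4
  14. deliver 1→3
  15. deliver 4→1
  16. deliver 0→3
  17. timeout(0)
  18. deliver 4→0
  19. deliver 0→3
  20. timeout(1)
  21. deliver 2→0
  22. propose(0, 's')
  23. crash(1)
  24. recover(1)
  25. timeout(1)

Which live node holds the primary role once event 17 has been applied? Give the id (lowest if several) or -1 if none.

1

e1 propose(0,'x'): ·
e2 deliver 0→4: 4[back,v=0,x]
e3 deliver 4→0: ·
e4 timeout(1): 1[prim,v=1,-]
e5 deliver 1→4: 4[back,v=1,x]
e6 deliver 4→1: ·
e7 deliver 1→0: 0[back,v=1,-]
e8 deliver 0→1: ·
e9 propose(4,'r'): ·
e10 deliver 4→3: ·
e11 deliver 3→4: ·
e12 deliver 4→1: ·
e13 deliver 1→4: ·
e14 deliver 1→3: 3[back,v=1,-]
e15 deliver 4→1: ·
e16 deliver 0→3: ·
e17 timeout(0): 0[back,v=2,-]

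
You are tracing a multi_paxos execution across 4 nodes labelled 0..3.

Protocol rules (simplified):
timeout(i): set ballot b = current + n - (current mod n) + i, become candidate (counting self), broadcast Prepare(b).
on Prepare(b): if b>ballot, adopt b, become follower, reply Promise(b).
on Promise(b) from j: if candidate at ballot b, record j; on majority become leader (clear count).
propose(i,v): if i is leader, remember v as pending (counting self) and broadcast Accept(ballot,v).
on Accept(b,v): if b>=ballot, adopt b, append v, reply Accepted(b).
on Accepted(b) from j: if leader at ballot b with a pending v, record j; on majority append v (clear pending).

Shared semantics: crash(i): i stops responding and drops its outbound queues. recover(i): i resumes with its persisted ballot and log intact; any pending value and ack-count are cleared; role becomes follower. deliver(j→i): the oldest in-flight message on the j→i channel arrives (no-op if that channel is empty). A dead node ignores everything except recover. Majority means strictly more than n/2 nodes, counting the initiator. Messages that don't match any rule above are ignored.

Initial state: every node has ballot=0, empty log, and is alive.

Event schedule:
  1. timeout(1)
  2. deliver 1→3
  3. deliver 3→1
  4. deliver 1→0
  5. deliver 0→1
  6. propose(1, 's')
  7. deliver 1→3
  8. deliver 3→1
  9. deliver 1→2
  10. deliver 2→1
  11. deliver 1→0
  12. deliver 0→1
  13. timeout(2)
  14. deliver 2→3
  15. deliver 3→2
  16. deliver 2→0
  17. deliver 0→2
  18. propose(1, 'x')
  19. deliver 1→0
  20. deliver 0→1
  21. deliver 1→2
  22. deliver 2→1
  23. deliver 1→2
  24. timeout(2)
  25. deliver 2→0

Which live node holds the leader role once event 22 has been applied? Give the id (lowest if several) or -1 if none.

2

1. timeout(1):  <1:cand b5 ->
2. deliver 1→3:  <3:foll b5 ->
3. deliver 3→1:  nop
4. deliver 1→0:  <0:foll b5 ->
5. deliver 0→1:  <1:lead b5 ->
6. propose(1,'s'):  nop
7. deliver 1→3:  <3:foll b5 s>
8. deliver 3→1:  nop
9. deliver 1→2:  <2:foll b5 ->
10. deliver 2→1:  nop
11. deliver 1→0:  <0:foll b5 s>
12. deliver 0→1:  <1:lead b5 s>
13. timeout(2):  <2:cand b10 ->
14. deliver 2→3:  <3:foll b10 s>
15. deliver 3→2:  nop
16. deliver 2→0:  <0:foll b10 s>
17. deliver 0→2:  <2:lead b10 ->
18. propose(1,'x'):  nop
19. deliver 1→0:  nop
20. deliver 0→1:  nop
21. deliver 1→2:  nop
22. deliver 2→1:  <1:foll b10 s>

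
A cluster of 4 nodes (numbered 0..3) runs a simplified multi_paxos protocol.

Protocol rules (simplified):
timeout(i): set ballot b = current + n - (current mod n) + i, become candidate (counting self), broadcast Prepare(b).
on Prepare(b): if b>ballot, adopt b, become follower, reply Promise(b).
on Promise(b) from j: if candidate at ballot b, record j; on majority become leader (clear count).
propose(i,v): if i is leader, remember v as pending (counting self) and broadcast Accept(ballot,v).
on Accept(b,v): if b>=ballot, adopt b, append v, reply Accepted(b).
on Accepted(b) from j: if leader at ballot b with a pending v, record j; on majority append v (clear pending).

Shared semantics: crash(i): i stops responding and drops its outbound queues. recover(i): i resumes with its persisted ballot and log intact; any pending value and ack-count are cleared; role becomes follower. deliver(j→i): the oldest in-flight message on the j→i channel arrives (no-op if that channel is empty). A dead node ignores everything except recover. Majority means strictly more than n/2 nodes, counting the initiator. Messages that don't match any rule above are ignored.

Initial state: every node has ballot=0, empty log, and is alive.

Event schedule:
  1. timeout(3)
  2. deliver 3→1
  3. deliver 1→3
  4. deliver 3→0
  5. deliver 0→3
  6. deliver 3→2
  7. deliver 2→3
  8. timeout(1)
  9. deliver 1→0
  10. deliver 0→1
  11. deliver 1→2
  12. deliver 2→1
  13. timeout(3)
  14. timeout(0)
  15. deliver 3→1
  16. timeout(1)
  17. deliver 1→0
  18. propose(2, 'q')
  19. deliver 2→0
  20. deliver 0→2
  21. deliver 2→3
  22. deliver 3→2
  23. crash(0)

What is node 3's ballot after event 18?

[1] timeout(3) → N3(cand b7 [-])
[2] deliver 3→1 → N1(foll b7 [-])
[3] deliver 1→3 → ∅
[4] deliver 3→0 → N0(foll b7 [-])
[5] deliver 0→3 → N3(lead b7 [-])
[6] deliver 3→2 → N2(foll b7 [-])
[7] deliver 2→3 → ∅
[8] timeout(1) → N1(cand b9 [-])
[9] deliver 1→0 → N0(foll b9 [-])
[10] deliver 0→1 → ∅
[11] deliver 1→2 → N2(foll b9 [-])
[12] deliver 2→1 → N1(lead b9 [-])
[13] timeout(3) → N3(cand b11 [-])
[14] timeout(0) → N0(cand b12 [-])
[15] deliver 3→1 → N1(foll b11 [-])
[16] timeout(1) → N1(cand b13 [-])
[17] deliver 1→0 → N0(foll b13 [-])
[18] propose(2,'q') → ∅

11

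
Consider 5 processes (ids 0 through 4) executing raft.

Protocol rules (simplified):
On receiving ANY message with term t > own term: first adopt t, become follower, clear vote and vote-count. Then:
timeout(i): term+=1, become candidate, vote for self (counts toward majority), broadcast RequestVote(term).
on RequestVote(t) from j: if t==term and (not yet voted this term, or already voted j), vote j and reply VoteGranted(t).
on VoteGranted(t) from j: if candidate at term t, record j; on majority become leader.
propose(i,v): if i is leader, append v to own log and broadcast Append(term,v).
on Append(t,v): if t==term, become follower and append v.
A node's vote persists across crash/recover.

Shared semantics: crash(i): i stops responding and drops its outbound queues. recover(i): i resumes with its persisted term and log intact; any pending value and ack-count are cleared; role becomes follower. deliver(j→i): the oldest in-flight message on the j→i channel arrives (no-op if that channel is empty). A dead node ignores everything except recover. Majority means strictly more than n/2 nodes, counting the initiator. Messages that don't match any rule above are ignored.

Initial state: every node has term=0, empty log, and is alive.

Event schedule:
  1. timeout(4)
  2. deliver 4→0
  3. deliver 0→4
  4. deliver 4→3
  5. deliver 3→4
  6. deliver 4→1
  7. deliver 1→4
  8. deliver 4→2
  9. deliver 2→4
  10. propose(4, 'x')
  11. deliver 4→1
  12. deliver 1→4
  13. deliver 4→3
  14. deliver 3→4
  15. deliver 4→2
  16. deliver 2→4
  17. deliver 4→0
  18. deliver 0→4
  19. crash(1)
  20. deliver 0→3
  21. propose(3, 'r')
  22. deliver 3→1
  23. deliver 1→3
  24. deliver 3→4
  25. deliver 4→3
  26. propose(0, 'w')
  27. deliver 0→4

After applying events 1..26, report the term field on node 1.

1

1. timeout(4):  <4:cand t1 ->
2. deliver 4→0:  <0:foll t1 ->
3. deliver 0→4:  nop
4. deliver 4→3:  <3:foll t1 ->
5. deliver 3→4:  <4:lead t1 ->
6. deliver 4→1:  <1:foll t1 ->
7. deliver 1→4:  nop
8. deliver 4→2:  <2:foll t1 ->
9. deliver 2→4:  nop
10. propose(4,'x'):  <4:lead t1 x>
11. deliver 4→1:  <1:foll t1 x>
12. deliver 1→4:  nop
13. deliver 4→3:  <3:foll t1 x>
14. deliver 3→4:  nop
15. deliver 4→2:  <2:foll t1 x>
16. deliver 2→4:  nop
17. deliver 4→0:  <0:foll t1 x>
18. deliver 0→4:  nop
19. crash(1):  <1:✗foll t1 x>
20. deliver 0→3:  nop
21. propose(3,'r'):  nop
22. deliver 3→1:  nop
23. deliver 1→3:  nop
24. deliver 3→4:  nop
25. deliver 4→3:  nop
26. propose(0,'w'):  nop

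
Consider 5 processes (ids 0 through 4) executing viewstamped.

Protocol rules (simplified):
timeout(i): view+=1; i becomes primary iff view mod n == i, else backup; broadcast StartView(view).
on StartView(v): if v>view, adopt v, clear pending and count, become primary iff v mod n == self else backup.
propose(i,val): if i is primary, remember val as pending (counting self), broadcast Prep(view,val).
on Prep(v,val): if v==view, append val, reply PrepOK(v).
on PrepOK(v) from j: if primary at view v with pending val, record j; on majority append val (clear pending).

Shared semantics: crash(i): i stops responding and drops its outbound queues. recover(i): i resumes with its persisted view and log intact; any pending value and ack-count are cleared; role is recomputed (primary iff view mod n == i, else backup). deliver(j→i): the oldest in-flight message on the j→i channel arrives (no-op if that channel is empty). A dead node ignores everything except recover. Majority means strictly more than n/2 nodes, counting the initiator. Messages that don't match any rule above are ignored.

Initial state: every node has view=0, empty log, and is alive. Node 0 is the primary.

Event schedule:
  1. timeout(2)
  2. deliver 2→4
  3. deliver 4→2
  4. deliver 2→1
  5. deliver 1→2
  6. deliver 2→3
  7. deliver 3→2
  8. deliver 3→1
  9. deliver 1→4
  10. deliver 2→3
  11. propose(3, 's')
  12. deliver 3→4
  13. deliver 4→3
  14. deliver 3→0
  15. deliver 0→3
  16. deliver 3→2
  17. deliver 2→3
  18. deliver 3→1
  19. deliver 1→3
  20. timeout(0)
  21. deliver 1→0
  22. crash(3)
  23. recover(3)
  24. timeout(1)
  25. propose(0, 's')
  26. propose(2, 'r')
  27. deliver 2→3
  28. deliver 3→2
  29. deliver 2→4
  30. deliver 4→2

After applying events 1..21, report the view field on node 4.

1

1. timeout(2):  <2:back v1 ->
2. deliver 2→4:  <4:back v1 ->
3. deliver 4→2:  nop
4. deliver 2→1:  <1:prim v1 ->
5. deliver 1→2:  nop
6. deliver 2→3:  <3:back v1 ->
7. deliver 3→2:  nop
8. deliver 3→1:  nop
9. deliver 1→4:  nop
10. deliver 2→3:  nop
11. propose(3,'s'):  nop
12. deliver 3→4:  nop
13. deliver 4→3:  nop
14. deliver 3→0:  nop
15. deliver 0→3:  nop
16. deliver 3→2:  nop
17. deliver 2→3:  nop
18. deliver 3→1:  nop
19. deliver 1→3:  nop
20. timeout(0):  <0:back v1 ->
21. deliver 1→0:  nop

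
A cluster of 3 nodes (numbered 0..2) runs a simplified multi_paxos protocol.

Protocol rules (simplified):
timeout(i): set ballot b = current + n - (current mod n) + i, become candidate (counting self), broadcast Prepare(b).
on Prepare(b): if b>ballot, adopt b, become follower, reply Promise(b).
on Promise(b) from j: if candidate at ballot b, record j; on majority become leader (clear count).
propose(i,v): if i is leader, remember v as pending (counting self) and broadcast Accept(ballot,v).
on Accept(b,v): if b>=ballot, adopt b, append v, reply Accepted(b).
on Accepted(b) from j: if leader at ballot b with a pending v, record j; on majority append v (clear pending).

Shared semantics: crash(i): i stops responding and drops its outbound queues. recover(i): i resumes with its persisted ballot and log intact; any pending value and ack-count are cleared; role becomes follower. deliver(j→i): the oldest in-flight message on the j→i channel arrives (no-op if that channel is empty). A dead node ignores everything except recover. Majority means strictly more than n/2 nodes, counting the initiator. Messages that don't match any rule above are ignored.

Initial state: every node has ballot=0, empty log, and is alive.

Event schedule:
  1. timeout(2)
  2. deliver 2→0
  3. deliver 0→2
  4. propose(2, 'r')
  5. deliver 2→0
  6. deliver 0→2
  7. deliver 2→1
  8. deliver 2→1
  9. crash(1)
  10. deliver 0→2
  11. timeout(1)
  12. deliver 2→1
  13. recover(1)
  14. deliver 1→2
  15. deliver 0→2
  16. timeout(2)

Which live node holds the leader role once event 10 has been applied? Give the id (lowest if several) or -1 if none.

[1] timeout(2) → N2(cand b5 [-])
[2] deliver 2→0 → N0(foll b5 [-])
[3] deliver 0→2 → N2(lead b5 [-])
[4] propose(2,'r') → ∅
[5] deliver 2→0 → N0(foll b5 [r])
[6] deliver 0→2 → N2(lead b5 [r])
[7] deliver 2→1 → N1(foll b5 [-])
[8] deliver 2→1 → N1(foll b5 [r])
[9] crash(1) → N1(✗foll b5 [r])
[10] deliver 0→2 → ∅

2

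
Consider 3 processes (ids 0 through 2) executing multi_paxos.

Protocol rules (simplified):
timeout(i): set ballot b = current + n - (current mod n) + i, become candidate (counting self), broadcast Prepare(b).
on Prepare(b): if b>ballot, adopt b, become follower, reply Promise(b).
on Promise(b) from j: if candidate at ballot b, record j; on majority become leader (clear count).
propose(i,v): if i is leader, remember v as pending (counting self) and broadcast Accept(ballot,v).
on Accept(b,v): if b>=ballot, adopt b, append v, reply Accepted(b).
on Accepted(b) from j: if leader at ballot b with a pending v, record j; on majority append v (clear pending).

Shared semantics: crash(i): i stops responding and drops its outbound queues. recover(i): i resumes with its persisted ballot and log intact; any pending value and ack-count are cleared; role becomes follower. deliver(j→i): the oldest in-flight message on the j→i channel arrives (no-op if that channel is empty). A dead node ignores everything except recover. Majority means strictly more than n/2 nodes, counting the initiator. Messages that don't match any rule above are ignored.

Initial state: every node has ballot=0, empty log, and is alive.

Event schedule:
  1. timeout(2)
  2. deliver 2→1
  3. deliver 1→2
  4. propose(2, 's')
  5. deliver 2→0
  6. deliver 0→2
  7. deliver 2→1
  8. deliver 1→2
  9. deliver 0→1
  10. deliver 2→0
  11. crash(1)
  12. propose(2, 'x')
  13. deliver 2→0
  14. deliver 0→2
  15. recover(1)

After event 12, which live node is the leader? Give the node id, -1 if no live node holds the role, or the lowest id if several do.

[1] timeout(2) → N2(cand b5 [-])
[2] deliver 2→1 → N1(foll b5 [-])
[3] deliver 1→2 → N2(lead b5 [-])
[4] propose(2,'s') → ∅
[5] deliver 2→0 → N0(foll b5 [-])
[6] deliver 0→2 → ∅
[7] deliver 2→1 → N1(foll b5 [s])
[8] deliver 1→2 → N2(lead b5 [s])
[9] deliver 0→1 → ∅
[10] deliver 2→0 → N0(foll b5 [s])
[11] crash(1) → N1(✗foll b5 [s])
[12] propose(2,'x') → ∅

2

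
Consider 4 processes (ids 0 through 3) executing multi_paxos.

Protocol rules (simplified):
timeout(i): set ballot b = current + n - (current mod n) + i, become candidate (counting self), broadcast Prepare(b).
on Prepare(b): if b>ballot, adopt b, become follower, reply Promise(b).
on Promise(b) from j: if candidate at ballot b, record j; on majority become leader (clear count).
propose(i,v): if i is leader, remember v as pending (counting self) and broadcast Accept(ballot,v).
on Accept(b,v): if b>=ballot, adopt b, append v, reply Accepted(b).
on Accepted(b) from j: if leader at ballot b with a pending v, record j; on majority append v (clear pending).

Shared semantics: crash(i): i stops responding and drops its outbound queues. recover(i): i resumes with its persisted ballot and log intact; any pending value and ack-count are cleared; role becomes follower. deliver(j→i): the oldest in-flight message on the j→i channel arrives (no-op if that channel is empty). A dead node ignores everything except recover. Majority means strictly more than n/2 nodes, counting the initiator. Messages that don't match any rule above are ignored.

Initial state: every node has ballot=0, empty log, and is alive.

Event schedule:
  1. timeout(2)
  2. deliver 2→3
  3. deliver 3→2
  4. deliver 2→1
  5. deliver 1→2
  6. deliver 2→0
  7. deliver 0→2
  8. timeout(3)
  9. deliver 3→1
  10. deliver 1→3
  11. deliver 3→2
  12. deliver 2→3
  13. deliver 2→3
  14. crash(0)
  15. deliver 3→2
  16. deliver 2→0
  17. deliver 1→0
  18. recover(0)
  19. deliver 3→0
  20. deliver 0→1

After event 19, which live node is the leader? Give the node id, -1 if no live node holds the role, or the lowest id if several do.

3

[1] timeout(2) → N2(cand b6 [-])
[2] deliver 2→3 → N3(foll b6 [-])
[3] deliver 3→2 → ∅
[4] deliver 2→1 → N1(foll b6 [-])
[5] deliver 1→2 → N2(lead b6 [-])
[6] deliver 2→0 → N0(foll b6 [-])
[7] deliver 0→2 → ∅
[8] timeout(3) → N3(cand b11 [-])
[9] deliver 3→1 → N1(foll b11 [-])
[10] deliver 1→3 → ∅
[11] deliver 3→2 → N2(foll b11 [-])
[12] deliver 2→3 → N3(lead b11 [-])
[13] deliver 2→3 → ∅
[14] crash(0) → N0(✗foll b6 [-])
[15] deliver 3→2 → ∅
[16] deliver 2→0 → ∅
[17] deliver 1→0 → ∅
[18] recover(0) → N0(foll b6 [-])
[19] deliver 3→0 → N0(foll b11 [-])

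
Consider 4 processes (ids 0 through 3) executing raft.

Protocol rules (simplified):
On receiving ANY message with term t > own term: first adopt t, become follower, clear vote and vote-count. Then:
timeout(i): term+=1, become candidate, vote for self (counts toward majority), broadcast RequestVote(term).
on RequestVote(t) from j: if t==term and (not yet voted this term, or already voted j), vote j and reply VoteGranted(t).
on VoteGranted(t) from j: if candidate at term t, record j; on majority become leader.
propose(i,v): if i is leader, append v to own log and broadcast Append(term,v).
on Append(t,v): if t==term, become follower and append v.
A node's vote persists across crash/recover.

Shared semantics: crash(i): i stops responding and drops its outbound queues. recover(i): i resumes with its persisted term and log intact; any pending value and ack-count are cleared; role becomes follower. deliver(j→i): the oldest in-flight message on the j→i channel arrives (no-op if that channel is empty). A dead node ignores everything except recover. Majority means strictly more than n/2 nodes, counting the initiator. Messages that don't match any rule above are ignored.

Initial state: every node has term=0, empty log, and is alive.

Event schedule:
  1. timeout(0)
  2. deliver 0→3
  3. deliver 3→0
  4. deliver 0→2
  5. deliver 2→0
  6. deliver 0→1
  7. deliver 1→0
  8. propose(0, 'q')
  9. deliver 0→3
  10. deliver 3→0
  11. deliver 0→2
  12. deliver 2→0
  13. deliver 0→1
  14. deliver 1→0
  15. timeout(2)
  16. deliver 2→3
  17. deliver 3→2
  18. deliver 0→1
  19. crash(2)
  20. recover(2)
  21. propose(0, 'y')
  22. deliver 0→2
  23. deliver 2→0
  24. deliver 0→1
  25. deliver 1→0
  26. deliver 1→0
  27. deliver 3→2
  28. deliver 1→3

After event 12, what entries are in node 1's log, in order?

empty

e1 timeout(0): 0[cand,t=1,-]
e2 deliver 0→3: 3[foll,t=1,-]
e3 deliver 3→0: ·
e4 deliver 0→2: 2[foll,t=1,-]
e5 deliver 2→0: 0[lead,t=1,-]
e6 deliver 0→1: 1[foll,t=1,-]
e7 deliver 1→0: ·
e8 propose(0,'q'): 0[lead,t=1,q]
e9 deliver 0→3: 3[foll,t=1,q]
e10 deliver 3→0: ·
e11 deliver 0→2: 2[foll,t=1,q]
e12 deliver 2→0: ·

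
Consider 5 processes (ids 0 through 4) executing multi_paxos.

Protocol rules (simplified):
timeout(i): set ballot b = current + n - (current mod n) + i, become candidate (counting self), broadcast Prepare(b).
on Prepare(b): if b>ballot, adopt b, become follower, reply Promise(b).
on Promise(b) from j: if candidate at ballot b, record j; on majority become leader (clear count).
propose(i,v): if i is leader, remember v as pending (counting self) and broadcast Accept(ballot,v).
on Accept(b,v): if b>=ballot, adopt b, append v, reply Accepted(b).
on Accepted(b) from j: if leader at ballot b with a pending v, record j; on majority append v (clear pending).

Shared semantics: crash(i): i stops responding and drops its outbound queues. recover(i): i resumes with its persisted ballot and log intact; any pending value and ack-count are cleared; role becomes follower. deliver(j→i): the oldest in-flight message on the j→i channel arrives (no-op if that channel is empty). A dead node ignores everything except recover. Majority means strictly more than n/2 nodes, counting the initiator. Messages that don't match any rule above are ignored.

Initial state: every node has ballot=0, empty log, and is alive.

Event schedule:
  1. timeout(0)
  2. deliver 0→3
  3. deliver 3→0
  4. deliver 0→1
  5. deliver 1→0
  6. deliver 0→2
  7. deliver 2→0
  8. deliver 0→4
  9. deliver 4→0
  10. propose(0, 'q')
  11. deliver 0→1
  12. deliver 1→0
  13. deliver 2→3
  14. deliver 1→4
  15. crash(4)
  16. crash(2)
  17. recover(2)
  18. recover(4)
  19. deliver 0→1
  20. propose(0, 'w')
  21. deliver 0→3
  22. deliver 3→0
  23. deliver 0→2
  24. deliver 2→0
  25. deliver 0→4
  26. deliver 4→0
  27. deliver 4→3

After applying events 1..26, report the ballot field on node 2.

5

e1 timeout(0): 0[cand,b=5,-]
e2 deliver 0→3: 3[foll,b=5,-]
e3 deliver 3→0: ·
e4 deliver 0→1: 1[foll,b=5,-]
e5 deliver 1→0: 0[lead,b=5,-]
e6 deliver 0→2: 2[foll,b=5,-]
e7 deliver 2→0: ·
e8 deliver 0→4: 4[foll,b=5,-]
e9 deliver 4→0: ·
e10 propose(0,'q'): ·
e11 deliver 0→1: 1[foll,b=5,q]
e12 deliver 1→0: ·
e13 deliver 2→3: ·
e14 deliver 1→4: ·
e15 crash(4): 4[✗foll,b=5,-]
e16 crash(2): 2[✗foll,b=5,-]
e17 recover(2): 2[foll,b=5,-]
e18 recover(4): 4[foll,b=5,-]
e19 deliver 0→1: ·
e20 propose(0,'w'): ·
e21 deliver 0→3: 3[foll,b=5,q]
e22 deliver 3→0: ·
e23 deliver 0→2: 2[foll,b=5,q]
e24 deliver 2→0: 0[lead,b=5,w]
e25 deliver 0→4: 4[foll,b=5,q]
e26 deliver 4→0: ·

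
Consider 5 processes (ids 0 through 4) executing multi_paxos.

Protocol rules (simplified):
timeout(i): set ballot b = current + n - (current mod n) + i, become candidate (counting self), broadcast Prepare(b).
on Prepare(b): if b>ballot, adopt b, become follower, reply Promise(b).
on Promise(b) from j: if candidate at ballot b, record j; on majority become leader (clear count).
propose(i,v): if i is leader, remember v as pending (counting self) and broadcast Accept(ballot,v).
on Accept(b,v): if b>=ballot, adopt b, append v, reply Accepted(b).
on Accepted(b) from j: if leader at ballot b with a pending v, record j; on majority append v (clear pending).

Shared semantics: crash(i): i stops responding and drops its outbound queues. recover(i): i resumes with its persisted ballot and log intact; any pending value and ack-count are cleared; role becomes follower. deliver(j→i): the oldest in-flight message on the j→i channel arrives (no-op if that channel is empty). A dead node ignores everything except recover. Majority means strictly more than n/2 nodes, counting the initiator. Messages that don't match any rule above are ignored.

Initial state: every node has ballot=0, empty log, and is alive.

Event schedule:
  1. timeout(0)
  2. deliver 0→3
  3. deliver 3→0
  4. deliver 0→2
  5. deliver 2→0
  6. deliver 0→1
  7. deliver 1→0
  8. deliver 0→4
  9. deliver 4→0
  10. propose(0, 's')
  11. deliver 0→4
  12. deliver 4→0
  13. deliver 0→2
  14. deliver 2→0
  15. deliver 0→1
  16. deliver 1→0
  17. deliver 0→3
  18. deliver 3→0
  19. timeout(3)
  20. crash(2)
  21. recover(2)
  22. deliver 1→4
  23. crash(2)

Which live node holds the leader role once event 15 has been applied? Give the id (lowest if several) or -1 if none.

[1] timeout(0) → N0(cand b5 [-])
[2] deliver 0→3 → N3(foll b5 [-])
[3] deliver 3→0 → ∅
[4] deliver 0→2 → N2(foll b5 [-])
[5] deliver 2→0 → N0(lead b5 [-])
[6] deliver 0→1 → N1(foll b5 [-])
[7] deliver 1→0 → ∅
[8] deliver 0→4 → N4(foll b5 [-])
[9] deliver 4→0 → ∅
[10] propose(0,'s') → ∅
[11] deliver 0→4 → N4(foll b5 [s])
[12] deliver 4→0 → ∅
[13] deliver 0→2 → N2(foll b5 [s])
[14] deliver 2→0 → N0(lead b5 [s])
[15] deliver 0→1 → N1(foll b5 [s])

0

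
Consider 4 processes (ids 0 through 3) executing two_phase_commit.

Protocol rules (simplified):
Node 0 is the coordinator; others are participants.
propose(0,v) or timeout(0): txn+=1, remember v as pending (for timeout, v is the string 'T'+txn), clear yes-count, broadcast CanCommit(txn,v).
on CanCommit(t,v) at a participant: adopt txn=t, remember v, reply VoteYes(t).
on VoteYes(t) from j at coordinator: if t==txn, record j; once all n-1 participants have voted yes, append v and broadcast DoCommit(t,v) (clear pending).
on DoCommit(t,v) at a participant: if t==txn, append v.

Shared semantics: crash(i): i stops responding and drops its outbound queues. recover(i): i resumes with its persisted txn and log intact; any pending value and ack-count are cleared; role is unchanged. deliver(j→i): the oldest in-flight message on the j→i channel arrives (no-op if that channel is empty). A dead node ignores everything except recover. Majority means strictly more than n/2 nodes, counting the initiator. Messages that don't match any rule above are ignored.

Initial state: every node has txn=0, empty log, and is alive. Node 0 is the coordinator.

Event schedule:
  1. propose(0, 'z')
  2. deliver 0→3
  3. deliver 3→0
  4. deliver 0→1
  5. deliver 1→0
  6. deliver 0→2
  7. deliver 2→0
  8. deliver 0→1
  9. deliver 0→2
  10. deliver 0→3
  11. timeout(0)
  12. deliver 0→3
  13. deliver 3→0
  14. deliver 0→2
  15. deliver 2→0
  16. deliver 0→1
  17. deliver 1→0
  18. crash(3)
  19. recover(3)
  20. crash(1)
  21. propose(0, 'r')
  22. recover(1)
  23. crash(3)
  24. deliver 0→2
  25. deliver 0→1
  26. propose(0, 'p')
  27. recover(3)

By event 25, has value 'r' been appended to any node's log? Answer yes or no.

1. propose(0,'z'):  <0:coor t1 ->
2. deliver 0→3:  <3:part t1 ->
3. deliver 3→0:  nop
4. deliver 0→1:  <1:part t1 ->
5. deliver 1→0:  nop
6. deliver 0→2:  <2:part t1 ->
7. deliver 2→0:  <0:coor t1 z>
8. deliver 0→1:  <1:part t1 z>
9. deliver 0→2:  <2:part t1 z>
10. deliver 0→3:  <3:part t1 z>
11. timeout(0):  <0:coor t2 z>
12. deliver 0→3:  <3:part t2 z>
13. deliver 3→0:  nop
14. deliver 0→2:  <2:part t2 z>
15. deliver 2→0:  nop
16. deliver 0→1:  <1:part t2 z>
17. deliver 1→0:  <0:coor t2 z,T2>
18. crash(3):  <3:✗part t2 z>
19. recover(3):  <3:part t2 z>
20. crash(1):  <1:✗part t2 z>
21. propose(0,'r'):  <0:coor t3 z,T2>
22. recover(1):  <1:part t2 z>
23. crash(3):  <3:✗part t2 z>
24. deliver 0→2:  <2:part t2 z,T2>
25. deliver 0→1:  <1:part t2 z,T2>

no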